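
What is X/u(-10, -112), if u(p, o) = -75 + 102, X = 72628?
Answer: 72628/27 ≈ 2689.9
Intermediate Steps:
u(p, o) = 27
X/u(-10, -112) = 72628/27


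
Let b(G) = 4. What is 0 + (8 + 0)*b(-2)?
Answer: 32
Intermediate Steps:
0 + (8 + 0)*b(-2) = 0 + (8 + 0)*4 = 0 + 8*4 = 0 + 32 = 32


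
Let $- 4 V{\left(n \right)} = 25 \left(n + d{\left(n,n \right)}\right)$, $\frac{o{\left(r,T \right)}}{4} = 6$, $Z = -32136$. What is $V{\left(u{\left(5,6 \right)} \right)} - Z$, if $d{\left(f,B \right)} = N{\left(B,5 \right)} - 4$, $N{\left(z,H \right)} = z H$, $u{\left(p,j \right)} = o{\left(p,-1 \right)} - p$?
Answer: $\frac{62897}{2} \approx 31449.0$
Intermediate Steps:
$o{\left(r,T \right)} = 24$ ($o{\left(r,T \right)} = 4 \cdot 6 = 24$)
$u{\left(p,j \right)} = 24 - p$
$N{\left(z,H \right)} = H z$
$d{\left(f,B \right)} = -4 + 5 B$ ($d{\left(f,B \right)} = 5 B - 4 = -4 + 5 B$)
$V{\left(n \right)} = 25 - \frac{75 n}{2}$ ($V{\left(n \right)} = - \frac{25 \left(n + \left(-4 + 5 n\right)\right)}{4} = - \frac{25 \left(-4 + 6 n\right)}{4} = - \frac{-100 + 150 n}{4} = 25 - \frac{75 n}{2}$)
$V{\left(u{\left(5,6 \right)} \right)} - Z = \left(25 - \frac{75 \left(24 - 5\right)}{2}\right) - -32136 = \left(25 - \frac{75 \left(24 - 5\right)}{2}\right) + 32136 = \left(25 - \frac{1425}{2}\right) + 32136 = - \frac{1375}{2} + 32136 = \frac{62897}{2}$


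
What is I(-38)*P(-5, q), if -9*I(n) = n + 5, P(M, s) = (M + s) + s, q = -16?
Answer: -407/3 ≈ -135.67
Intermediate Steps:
P(M, s) = M + 2*s
I(n) = -5/9 - n/9 (I(n) = -(n + 5)/9 = -(5 + n)/9 = -5/9 - n/9)
I(-38)*P(-5, q) = (-5/9 - ⅑*(-38))*(-5 + 2*(-16)) = (-5/9 + 38/9)*(-5 - 32) = (11/3)*(-37) = -407/3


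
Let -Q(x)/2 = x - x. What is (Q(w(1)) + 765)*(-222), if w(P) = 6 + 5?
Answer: -169830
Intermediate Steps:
w(P) = 11
Q(x) = 0 (Q(x) = -2*(x - x) = -2*0 = 0)
(Q(w(1)) + 765)*(-222) = (0 + 765)*(-222) = 765*(-222) = -169830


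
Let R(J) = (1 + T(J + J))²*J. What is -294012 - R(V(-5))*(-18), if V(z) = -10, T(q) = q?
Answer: -358992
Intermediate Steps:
R(J) = J*(1 + 2*J)² (R(J) = (1 + (J + J))²*J = (1 + 2*J)²*J = J*(1 + 2*J)²)
-294012 - R(V(-5))*(-18) = -294012 - (-10*(1 + 2*(-10))²)*(-18) = -294012 - (-10*(1 - 20)²)*(-18) = -294012 - (-10*(-19)²)*(-18) = -294012 - (-10*361)*(-18) = -294012 - (-3610)*(-18) = -294012 - 1*64980 = -294012 - 64980 = -358992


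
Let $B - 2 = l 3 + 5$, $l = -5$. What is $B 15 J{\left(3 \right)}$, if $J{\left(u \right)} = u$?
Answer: $-360$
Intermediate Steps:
$B = -8$ ($B = 2 + \left(\left(-5\right) 3 + 5\right) = 2 + \left(-15 + 5\right) = 2 - 10 = -8$)
$B 15 J{\left(3 \right)} = \left(-8\right) 15 \cdot 3 = \left(-120\right) 3 = -360$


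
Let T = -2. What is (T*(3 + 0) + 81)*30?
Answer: 2250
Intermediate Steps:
(T*(3 + 0) + 81)*30 = (-2*(3 + 0) + 81)*30 = (-2*3 + 81)*30 = (-6 + 81)*30 = 75*30 = 2250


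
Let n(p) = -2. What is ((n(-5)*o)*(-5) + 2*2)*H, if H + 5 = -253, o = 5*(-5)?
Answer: 63468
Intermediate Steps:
o = -25
H = -258 (H = -5 - 253 = -258)
((n(-5)*o)*(-5) + 2*2)*H = (-2*(-25)*(-5) + 2*2)*(-258) = (50*(-5) + 4)*(-258) = (-250 + 4)*(-258) = -246*(-258) = 63468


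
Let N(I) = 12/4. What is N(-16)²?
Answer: 9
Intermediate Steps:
N(I) = 3 (N(I) = 12*(¼) = 3)
N(-16)² = 3² = 9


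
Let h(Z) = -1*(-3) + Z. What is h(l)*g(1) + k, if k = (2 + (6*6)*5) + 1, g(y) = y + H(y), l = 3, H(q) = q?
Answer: 195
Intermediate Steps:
h(Z) = 3 + Z
g(y) = 2*y (g(y) = y + y = 2*y)
k = 183 (k = (2 + 36*5) + 1 = (2 + 180) + 1 = 182 + 1 = 183)
h(l)*g(1) + k = (3 + 3)*(2*1) + 183 = 6*2 + 183 = 12 + 183 = 195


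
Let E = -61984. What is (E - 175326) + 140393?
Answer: -96917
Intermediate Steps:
(E - 175326) + 140393 = (-61984 - 175326) + 140393 = -237310 + 140393 = -96917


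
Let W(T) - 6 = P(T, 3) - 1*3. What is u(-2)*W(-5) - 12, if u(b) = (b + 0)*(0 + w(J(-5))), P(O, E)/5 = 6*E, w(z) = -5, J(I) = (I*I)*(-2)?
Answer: 918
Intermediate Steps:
J(I) = -2*I² (J(I) = I²*(-2) = -2*I²)
P(O, E) = 30*E (P(O, E) = 5*(6*E) = 30*E)
W(T) = 93 (W(T) = 6 + (30*3 - 1*3) = 6 + (90 - 3) = 6 + 87 = 93)
u(b) = -5*b (u(b) = (b + 0)*(0 - 5) = b*(-5) = -5*b)
u(-2)*W(-5) - 12 = -5*(-2)*93 - 12 = 10*93 - 12 = 930 - 12 = 918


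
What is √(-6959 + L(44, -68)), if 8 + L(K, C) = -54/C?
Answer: I*√8052934/34 ≈ 83.464*I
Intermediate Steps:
L(K, C) = -8 - 54/C
√(-6959 + L(44, -68)) = √(-6959 + (-8 - 54/(-68))) = √(-6959 + (-8 - 54*(-1/68))) = √(-6959 + (-8 + 27/34)) = √(-6959 - 245/34) = √(-236851/34) = I*√8052934/34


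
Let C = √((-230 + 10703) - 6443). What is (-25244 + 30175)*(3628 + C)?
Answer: 17889668 + 4931*√4030 ≈ 1.8203e+7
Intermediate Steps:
C = √4030 (C = √(10473 - 6443) = √4030 ≈ 63.482)
(-25244 + 30175)*(3628 + C) = (-25244 + 30175)*(3628 + √4030) = 4931*(3628 + √4030) = 17889668 + 4931*√4030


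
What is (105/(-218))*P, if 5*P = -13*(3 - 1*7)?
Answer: -546/109 ≈ -5.0092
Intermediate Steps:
P = 52/5 (P = (-13*(3 - 1*7))/5 = (-13*(3 - 7))/5 = (-13*(-4))/5 = (⅕)*52 = 52/5 ≈ 10.400)
(105/(-218))*P = (105/(-218))*(52/5) = (105*(-1/218))*(52/5) = -105/218*52/5 = -546/109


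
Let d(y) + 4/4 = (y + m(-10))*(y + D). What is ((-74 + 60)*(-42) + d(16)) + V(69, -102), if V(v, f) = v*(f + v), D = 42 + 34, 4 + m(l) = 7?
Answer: 58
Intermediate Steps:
m(l) = 3 (m(l) = -4 + 7 = 3)
D = 76
d(y) = -1 + (3 + y)*(76 + y) (d(y) = -1 + (y + 3)*(y + 76) = -1 + (3 + y)*(76 + y))
((-74 + 60)*(-42) + d(16)) + V(69, -102) = ((-74 + 60)*(-42) + (227 + 16**2 + 79*16)) + 69*(-102 + 69) = (-14*(-42) + (227 + 256 + 1264)) + 69*(-33) = (588 + 1747) - 2277 = 2335 - 2277 = 58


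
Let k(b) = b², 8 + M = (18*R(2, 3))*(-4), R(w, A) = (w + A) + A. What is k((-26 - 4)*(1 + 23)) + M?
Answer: 517816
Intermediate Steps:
R(w, A) = w + 2*A (R(w, A) = (A + w) + A = w + 2*A)
M = -584 (M = -8 + (18*(2 + 2*3))*(-4) = -8 + (18*(2 + 6))*(-4) = -8 + (18*8)*(-4) = -8 + 144*(-4) = -8 - 576 = -584)
k((-26 - 4)*(1 + 23)) + M = ((-26 - 4)*(1 + 23))² - 584 = (-30*24)² - 584 = (-720)² - 584 = 518400 - 584 = 517816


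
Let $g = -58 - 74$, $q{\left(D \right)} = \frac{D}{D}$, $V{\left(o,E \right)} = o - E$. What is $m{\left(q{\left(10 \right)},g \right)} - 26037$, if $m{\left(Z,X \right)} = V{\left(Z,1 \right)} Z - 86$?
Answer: $-26123$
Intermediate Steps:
$q{\left(D \right)} = 1$
$g = -132$
$m{\left(Z,X \right)} = -86 + Z \left(-1 + Z\right)$ ($m{\left(Z,X \right)} = \left(Z - 1\right) Z - 86 = \left(-1 + Z\right) Z - 86 = Z \left(-1 + Z\right) - 86 = -86 + Z \left(-1 + Z\right)$)
$m{\left(q{\left(10 \right)},g \right)} - 26037 = \left(-86 + 1 \left(-1 + 1\right)\right) - 26037 = \left(-86 + 1 \cdot 0\right) - 26037 = \left(-86 + 0\right) - 26037 = -86 - 26037 = -26123$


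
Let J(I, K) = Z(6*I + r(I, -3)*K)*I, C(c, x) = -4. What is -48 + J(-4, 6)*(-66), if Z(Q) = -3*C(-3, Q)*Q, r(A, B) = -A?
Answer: -48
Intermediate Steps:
Z(Q) = 12*Q (Z(Q) = -(-12)*Q = 12*Q)
J(I, K) = I*(72*I - 12*I*K) (J(I, K) = (12*(6*I + (-I)*K))*I = (12*(6*I - I*K))*I = (72*I - 12*I*K)*I = I*(72*I - 12*I*K))
-48 + J(-4, 6)*(-66) = -48 + (12*(-4)²*(6 - 1*6))*(-66) = -48 + (12*16*(6 - 6))*(-66) = -48 + (12*16*0)*(-66) = -48 + 0*(-66) = -48 + 0 = -48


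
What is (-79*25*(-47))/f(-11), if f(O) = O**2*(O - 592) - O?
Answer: -92825/72952 ≈ -1.2724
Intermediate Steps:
f(O) = -O + O**2*(-592 + O) (f(O) = O**2*(-592 + O) - O = -O + O**2*(-592 + O))
(-79*25*(-47))/f(-11) = (-79*25*(-47))/((-11*(-1 + (-11)**2 - 592*(-11)))) = (-1975*(-47))/((-11*(-1 + 121 + 6512))) = 92825/((-11*6632)) = 92825/(-72952) = 92825*(-1/72952) = -92825/72952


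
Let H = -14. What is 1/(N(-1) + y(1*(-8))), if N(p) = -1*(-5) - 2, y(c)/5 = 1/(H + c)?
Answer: 22/61 ≈ 0.36066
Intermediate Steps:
y(c) = 5/(-14 + c)
N(p) = 3 (N(p) = 5 - 2 = 3)
1/(N(-1) + y(1*(-8))) = 1/(3 + 5/(-14 + 1*(-8))) = 1/(3 + 5/(-14 - 8)) = 1/(3 + 5/(-22)) = 1/(3 + 5*(-1/22)) = 1/(3 - 5/22) = 1/(61/22) = 22/61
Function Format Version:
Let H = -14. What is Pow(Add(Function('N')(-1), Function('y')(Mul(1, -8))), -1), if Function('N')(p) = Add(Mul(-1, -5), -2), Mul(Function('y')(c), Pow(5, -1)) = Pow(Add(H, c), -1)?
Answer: Rational(22, 61) ≈ 0.36066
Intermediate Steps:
Function('y')(c) = Mul(5, Pow(Add(-14, c), -1))
Function('N')(p) = 3 (Function('N')(p) = Add(5, -2) = 3)
Pow(Add(Function('N')(-1), Function('y')(Mul(1, -8))), -1) = Pow(Add(3, Mul(5, Pow(Add(-14, Mul(1, -8)), -1))), -1) = Pow(Add(3, Mul(5, Pow(Add(-14, -8), -1))), -1) = Pow(Add(3, Mul(5, Pow(-22, -1))), -1) = Pow(Add(3, Mul(5, Rational(-1, 22))), -1) = Pow(Add(3, Rational(-5, 22)), -1) = Pow(Rational(61, 22), -1) = Rational(22, 61)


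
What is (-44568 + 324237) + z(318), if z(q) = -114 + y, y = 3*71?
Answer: 279768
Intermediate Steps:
y = 213
z(q) = 99 (z(q) = -114 + 213 = 99)
(-44568 + 324237) + z(318) = (-44568 + 324237) + 99 = 279669 + 99 = 279768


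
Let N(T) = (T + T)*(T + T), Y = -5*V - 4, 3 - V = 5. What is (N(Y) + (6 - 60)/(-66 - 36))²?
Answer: 6036849/289 ≈ 20889.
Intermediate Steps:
V = -2 (V = 3 - 1*5 = 3 - 5 = -2)
Y = 6 (Y = -5*(-2) - 4 = 10 - 4 = 6)
N(T) = 4*T² (N(T) = (2*T)*(2*T) = 4*T²)
(N(Y) + (6 - 60)/(-66 - 36))² = (4*6² + (6 - 60)/(-66 - 36))² = (4*36 - 54/(-102))² = (144 - 54*(-1/102))² = (144 + 9/17)² = (2457/17)² = 6036849/289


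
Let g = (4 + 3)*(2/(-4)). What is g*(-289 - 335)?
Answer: 2184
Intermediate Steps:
g = -7/2 (g = 7*(2*(-¼)) = 7*(-½) = -7/2 ≈ -3.5000)
g*(-289 - 335) = -7*(-289 - 335)/2 = -7/2*(-624) = 2184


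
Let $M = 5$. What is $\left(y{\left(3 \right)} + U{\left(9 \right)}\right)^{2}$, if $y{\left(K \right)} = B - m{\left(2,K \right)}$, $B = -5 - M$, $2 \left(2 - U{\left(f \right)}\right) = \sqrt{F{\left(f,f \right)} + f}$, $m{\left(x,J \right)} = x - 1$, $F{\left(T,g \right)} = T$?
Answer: $\frac{171}{2} + 27 \sqrt{2} \approx 123.68$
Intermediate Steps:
$m{\left(x,J \right)} = -1 + x$
$U{\left(f \right)} = 2 - \frac{\sqrt{2} \sqrt{f}}{2}$ ($U{\left(f \right)} = 2 - \frac{\sqrt{f + f}}{2} = 2 - \frac{\sqrt{2 f}}{2} = 2 - \frac{\sqrt{2} \sqrt{f}}{2}$)
$B = -10$ ($B = -5 - 5 = -10$)
$y{\left(K \right)} = -11$ ($y{\left(K \right)} = -10 - \left(-1 + 2\right) = -10 - 1 = -11$)
$\left(y{\left(3 \right)} + U{\left(9 \right)}\right)^{2} = \left(-11 + \left(2 - \frac{\sqrt{2} \sqrt{9}}{2}\right)\right)^{2} = \left(-11 + \left(2 - \frac{1}{2} \sqrt{2} \cdot 3\right)\right)^{2} = \left(-11 + \left(2 - \frac{3 \sqrt{2}}{2}\right)\right)^{2} = \left(-9 - \frac{3 \sqrt{2}}{2}\right)^{2}$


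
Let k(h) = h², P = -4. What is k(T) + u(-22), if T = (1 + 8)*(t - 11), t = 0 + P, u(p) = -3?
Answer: 18222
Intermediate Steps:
t = -4 (t = 0 - 4 = -4)
T = -135 (T = (1 + 8)*(-4 - 11) = 9*(-15) = -135)
k(T) + u(-22) = (-135)² - 3 = 18225 - 3 = 18222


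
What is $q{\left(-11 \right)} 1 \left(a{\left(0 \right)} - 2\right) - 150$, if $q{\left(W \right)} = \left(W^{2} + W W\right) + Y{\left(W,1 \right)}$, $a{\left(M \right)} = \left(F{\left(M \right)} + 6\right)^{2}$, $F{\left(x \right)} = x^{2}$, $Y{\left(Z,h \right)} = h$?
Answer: $8112$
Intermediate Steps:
$a{\left(M \right)} = \left(6 + M^{2}\right)^{2}$ ($a{\left(M \right)} = \left(M^{2} + 6\right)^{2} = \left(6 + M^{2}\right)^{2}$)
$q{\left(W \right)} = 1 + 2 W^{2}$ ($q{\left(W \right)} = \left(W^{2} + W W\right) + 1 = \left(W^{2} + W^{2}\right) + 1 = 2 W^{2} + 1 = 1 + 2 W^{2}$)
$q{\left(-11 \right)} 1 \left(a{\left(0 \right)} - 2\right) - 150 = \left(1 + 2 \left(-11\right)^{2}\right) 1 \left(\left(6 + 0^{2}\right)^{2} - 2\right) - 150 = \left(1 + 2 \cdot 121\right) 1 \left(\left(6 + 0\right)^{2} - 2\right) - 150 = \left(1 + 242\right) 1 \left(6^{2} - 2\right) - 150 = 243 \cdot 1 \left(36 - 2\right) - 150 = 243 \cdot 1 \cdot 34 - 150 = 243 \cdot 34 - 150 = 8262 - 150 = 8112$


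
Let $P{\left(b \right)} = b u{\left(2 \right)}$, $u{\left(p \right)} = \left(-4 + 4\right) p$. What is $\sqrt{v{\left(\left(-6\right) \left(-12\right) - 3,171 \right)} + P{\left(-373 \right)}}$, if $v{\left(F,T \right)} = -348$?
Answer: $2 i \sqrt{87} \approx 18.655 i$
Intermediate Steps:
$u{\left(p \right)} = 0$ ($u{\left(p \right)} = 0 p = 0$)
$P{\left(b \right)} = 0$ ($P{\left(b \right)} = b 0 = 0$)
$\sqrt{v{\left(\left(-6\right) \left(-12\right) - 3,171 \right)} + P{\left(-373 \right)}} = \sqrt{-348 + 0} = \sqrt{-348} = 2 i \sqrt{87}$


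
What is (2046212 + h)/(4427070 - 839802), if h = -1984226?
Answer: 10331/597878 ≈ 0.017279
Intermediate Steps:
(2046212 + h)/(4427070 - 839802) = (2046212 - 1984226)/(4427070 - 839802) = 61986/3587268 = 61986*(1/3587268) = 10331/597878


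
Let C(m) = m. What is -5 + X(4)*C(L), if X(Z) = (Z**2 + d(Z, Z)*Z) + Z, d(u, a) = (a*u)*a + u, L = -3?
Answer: -881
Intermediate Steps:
d(u, a) = u + u*a**2 (d(u, a) = u*a**2 + u = u + u*a**2)
X(Z) = Z + Z**2 + Z**2*(1 + Z**2) (X(Z) = (Z**2 + (Z*(1 + Z**2))*Z) + Z = (Z**2 + Z**2*(1 + Z**2)) + Z = Z + Z**2 + Z**2*(1 + Z**2))
-5 + X(4)*C(L) = -5 + (4*(1 + 4**3 + 2*4))*(-3) = -5 + (4*(1 + 64 + 8))*(-3) = -5 + (4*73)*(-3) = -5 + 292*(-3) = -5 - 876 = -881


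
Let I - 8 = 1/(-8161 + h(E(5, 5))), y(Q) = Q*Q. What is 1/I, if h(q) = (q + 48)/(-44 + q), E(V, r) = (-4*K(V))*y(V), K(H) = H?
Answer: 1109783/8878128 ≈ 0.12500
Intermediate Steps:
y(Q) = Q²
E(V, r) = -4*V³ (E(V, r) = (-4*V)*V² = -4*V³)
h(q) = (48 + q)/(-44 + q)
I = 8878128/1109783 (I = 8 + 1/(-8161 + (48 - 4*5³)/(-44 - 4*5³)) = 8 + 1/(-8161 + (48 - 4*125)/(-44 - 4*125)) = 8 + 1/(-8161 + (48 - 500)/(-44 - 500)) = 8 + 1/(-8161 - 452/(-544)) = 8 + 1/(-8161 - 1/544*(-452)) = 8 + 1/(-8161 + 113/136) = 8 + 1/(-1109783/136) = 8 - 136/1109783 = 8878128/1109783 ≈ 7.9999)
1/I = 1/(8878128/1109783) = 1109783/8878128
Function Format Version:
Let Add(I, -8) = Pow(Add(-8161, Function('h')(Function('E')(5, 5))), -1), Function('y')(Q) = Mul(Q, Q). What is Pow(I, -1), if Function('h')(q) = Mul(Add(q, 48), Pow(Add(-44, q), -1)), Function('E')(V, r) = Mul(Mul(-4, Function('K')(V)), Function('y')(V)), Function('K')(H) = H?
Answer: Rational(1109783, 8878128) ≈ 0.12500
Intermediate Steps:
Function('y')(Q) = Pow(Q, 2)
Function('E')(V, r) = Mul(-4, Pow(V, 3)) (Function('E')(V, r) = Mul(Mul(-4, V), Pow(V, 2)) = Mul(-4, Pow(V, 3)))
Function('h')(q) = Mul(Pow(Add(-44, q), -1), Add(48, q)) (Function('h')(q) = Mul(Add(48, q), Pow(Add(-44, q), -1)) = Mul(Pow(Add(-44, q), -1), Add(48, q)))
I = Rational(8878128, 1109783) (I = Add(8, Pow(Add(-8161, Mul(Pow(Add(-44, Mul(-4, Pow(5, 3))), -1), Add(48, Mul(-4, Pow(5, 3))))), -1)) = Add(8, Pow(Add(-8161, Mul(Pow(Add(-44, Mul(-4, 125)), -1), Add(48, Mul(-4, 125)))), -1)) = Add(8, Pow(Add(-8161, Mul(Pow(Add(-44, -500), -1), Add(48, -500))), -1)) = Add(8, Pow(Add(-8161, Mul(Pow(-544, -1), -452)), -1)) = Add(8, Pow(Add(-8161, Mul(Rational(-1, 544), -452)), -1)) = Add(8, Pow(Add(-8161, Rational(113, 136)), -1)) = Add(8, Pow(Rational(-1109783, 136), -1)) = Add(8, Rational(-136, 1109783)) = Rational(8878128, 1109783) ≈ 7.9999)
Pow(I, -1) = Pow(Rational(8878128, 1109783), -1) = Rational(1109783, 8878128)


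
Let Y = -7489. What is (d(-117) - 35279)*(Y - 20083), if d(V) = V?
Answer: 975938512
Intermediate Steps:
(d(-117) - 35279)*(Y - 20083) = (-117 - 35279)*(-7489 - 20083) = -35396*(-27572) = 975938512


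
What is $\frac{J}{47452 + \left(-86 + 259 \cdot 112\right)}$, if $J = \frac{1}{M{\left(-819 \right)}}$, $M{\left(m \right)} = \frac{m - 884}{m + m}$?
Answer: $\frac{7}{555833} \approx 1.2594 \cdot 10^{-5}$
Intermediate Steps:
$M{\left(m \right)} = \frac{-884 + m}{2 m}$
$J = \frac{126}{131}$ ($J = \frac{1}{\frac{1}{2} \frac{1}{-819} \left(-884 - 819\right)} = \frac{1}{\frac{1}{2} \left(- \frac{1}{819}\right) \left(-1703\right)} = \frac{1}{\frac{131}{126}} = \frac{126}{131} \approx 0.96183$)
$\frac{J}{47452 + \left(-86 + 259 \cdot 112\right)} = \frac{126}{131 \left(47452 + \left(-86 + 259 \cdot 112\right)\right)} = \frac{126}{131 \left(47452 + \left(-86 + 29008\right)\right)} = \frac{126}{131 \left(47452 + 28922\right)} = \frac{126}{131 \cdot 76374} = \frac{126}{131} \cdot \frac{1}{76374} = \frac{7}{555833}$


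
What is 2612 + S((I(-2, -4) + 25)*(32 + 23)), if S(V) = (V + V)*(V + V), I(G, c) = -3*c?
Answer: 16567512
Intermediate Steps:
S(V) = 4*V² (S(V) = (2*V)*(2*V) = 4*V²)
2612 + S((I(-2, -4) + 25)*(32 + 23)) = 2612 + 4*((-3*(-4) + 25)*(32 + 23))² = 2612 + 4*((12 + 25)*55)² = 2612 + 4*(37*55)² = 2612 + 4*2035² = 2612 + 4*4141225 = 2612 + 16564900 = 16567512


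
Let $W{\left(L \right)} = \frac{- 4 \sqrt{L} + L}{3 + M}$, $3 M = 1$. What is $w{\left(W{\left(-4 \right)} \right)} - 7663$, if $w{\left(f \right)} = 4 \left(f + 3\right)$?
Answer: $- \frac{38279}{5} - \frac{48 i}{5} \approx -7655.8 - 9.6 i$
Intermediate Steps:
$M = \frac{1}{3}$ ($M = \frac{1}{3} \cdot 1 = \frac{1}{3} \approx 0.33333$)
$W{\left(L \right)} = - \frac{6 \sqrt{L}}{5} + \frac{3 L}{10}$ ($W{\left(L \right)} = \frac{- 4 \sqrt{L} + L}{3 + \frac{1}{3}} = \frac{L - 4 \sqrt{L}}{\frac{10}{3}} = \left(L - 4 \sqrt{L}\right) \frac{3}{10} = - \frac{6 \sqrt{L}}{5} + \frac{3 L}{10}$)
$w{\left(f \right)} = 12 + 4 f$ ($w{\left(f \right)} = 4 \left(3 + f\right) = 12 + 4 f$)
$w{\left(W{\left(-4 \right)} \right)} - 7663 = \left(12 + 4 \left(- \frac{6 \sqrt{-4}}{5} + \frac{3}{10} \left(-4\right)\right)\right) - 7663 = \left(12 + 4 \left(- \frac{6 \cdot 2 i}{5} - \frac{6}{5}\right)\right) - 7663 = \left(12 + 4 \left(- \frac{12 i}{5} - \frac{6}{5}\right)\right) - 7663 = \left(12 + 4 \left(- \frac{6}{5} - \frac{12 i}{5}\right)\right) - 7663 = \left(12 - \left(\frac{24}{5} + \frac{48 i}{5}\right)\right) - 7663 = \left(\frac{36}{5} - \frac{48 i}{5}\right) - 7663 = - \frac{38279}{5} - \frac{48 i}{5}$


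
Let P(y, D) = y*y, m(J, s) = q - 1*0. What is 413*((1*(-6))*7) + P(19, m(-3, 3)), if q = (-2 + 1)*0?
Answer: -16985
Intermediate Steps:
q = 0 (q = -1*0 = 0)
m(J, s) = 0 (m(J, s) = 0 - 1*0 = 0 + 0 = 0)
P(y, D) = y**2
413*((1*(-6))*7) + P(19, m(-3, 3)) = 413*((1*(-6))*7) + 19**2 = 413*(-6*7) + 361 = 413*(-42) + 361 = -17346 + 361 = -16985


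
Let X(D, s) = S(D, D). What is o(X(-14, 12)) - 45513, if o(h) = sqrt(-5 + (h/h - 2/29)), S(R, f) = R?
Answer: -45513 + I*sqrt(3422)/29 ≈ -45513.0 + 2.0172*I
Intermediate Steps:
X(D, s) = D
o(h) = I*sqrt(3422)/29 (o(h) = sqrt(-5 + (1 - 2*1/29)) = sqrt(-5 + (1 - 2/29)) = sqrt(-5 + 27/29) = sqrt(-118/29) = I*sqrt(3422)/29)
o(X(-14, 12)) - 45513 = I*sqrt(3422)/29 - 45513 = -45513 + I*sqrt(3422)/29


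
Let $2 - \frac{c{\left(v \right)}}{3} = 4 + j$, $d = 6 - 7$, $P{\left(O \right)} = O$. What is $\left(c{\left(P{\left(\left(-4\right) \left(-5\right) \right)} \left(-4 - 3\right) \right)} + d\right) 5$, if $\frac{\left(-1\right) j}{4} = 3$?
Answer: $145$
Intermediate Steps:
$d = -1$ ($d = 6 - 7 = -1$)
$j = -12$ ($j = \left(-4\right) 3 = -12$)
$c{\left(v \right)} = 30$ ($c{\left(v \right)} = 6 - 3 \left(4 - 12\right) = 6 - -24 = 6 + 24 = 30$)
$\left(c{\left(P{\left(\left(-4\right) \left(-5\right) \right)} \left(-4 - 3\right) \right)} + d\right) 5 = \left(30 - 1\right) 5 = 29 \cdot 5 = 145$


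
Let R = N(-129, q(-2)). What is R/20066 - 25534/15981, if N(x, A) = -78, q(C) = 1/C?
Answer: -256805881/160337373 ≈ -1.6017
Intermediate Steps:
R = -78
R/20066 - 25534/15981 = -78/20066 - 25534/15981 = -78*1/20066 - 25534*1/15981 = -39/10033 - 25534/15981 = -256805881/160337373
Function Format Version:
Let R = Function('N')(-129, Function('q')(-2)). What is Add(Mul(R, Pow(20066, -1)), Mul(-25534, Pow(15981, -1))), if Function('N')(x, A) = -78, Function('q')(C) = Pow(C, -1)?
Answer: Rational(-256805881, 160337373) ≈ -1.6017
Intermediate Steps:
R = -78
Add(Mul(R, Pow(20066, -1)), Mul(-25534, Pow(15981, -1))) = Add(Mul(-78, Pow(20066, -1)), Mul(-25534, Pow(15981, -1))) = Add(Mul(-78, Rational(1, 20066)), Mul(-25534, Rational(1, 15981))) = Add(Rational(-39, 10033), Rational(-25534, 15981)) = Rational(-256805881, 160337373)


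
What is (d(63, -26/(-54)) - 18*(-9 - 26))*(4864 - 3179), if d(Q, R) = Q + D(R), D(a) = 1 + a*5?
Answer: 31683055/27 ≈ 1.1734e+6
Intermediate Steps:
D(a) = 1 + 5*a
d(Q, R) = 1 + Q + 5*R (d(Q, R) = Q + (1 + 5*R) = 1 + Q + 5*R)
(d(63, -26/(-54)) - 18*(-9 - 26))*(4864 - 3179) = ((1 + 63 + 5*(-26/(-54))) - 18*(-9 - 26))*(4864 - 3179) = ((1 + 63 + 5*(-26*(-1/54))) - 18*(-35))*1685 = ((1 + 63 + 5*(13/27)) + 630)*1685 = ((1 + 63 + 65/27) + 630)*1685 = (1793/27 + 630)*1685 = (18803/27)*1685 = 31683055/27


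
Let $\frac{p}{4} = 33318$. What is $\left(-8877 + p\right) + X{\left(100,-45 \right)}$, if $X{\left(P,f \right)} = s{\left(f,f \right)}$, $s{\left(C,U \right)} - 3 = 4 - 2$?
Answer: $124400$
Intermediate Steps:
$p = 133272$ ($p = 4 \cdot 33318 = 133272$)
$s{\left(C,U \right)} = 5$ ($s{\left(C,U \right)} = 3 + \left(4 - 2\right) = 3 + 2 = 5$)
$X{\left(P,f \right)} = 5$
$\left(-8877 + p\right) + X{\left(100,-45 \right)} = \left(-8877 + 133272\right) + 5 = 124395 + 5 = 124400$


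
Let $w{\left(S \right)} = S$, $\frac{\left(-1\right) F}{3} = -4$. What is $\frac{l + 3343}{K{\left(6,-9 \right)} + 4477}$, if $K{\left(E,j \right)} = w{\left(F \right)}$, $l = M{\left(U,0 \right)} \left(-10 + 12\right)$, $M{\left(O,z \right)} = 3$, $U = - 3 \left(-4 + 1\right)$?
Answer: $\frac{3349}{4489} \approx 0.74605$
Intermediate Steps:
$F = 12$ ($F = \left(-3\right) \left(-4\right) = 12$)
$U = 9$ ($U = \left(-3\right) \left(-3\right) = 9$)
$l = 6$ ($l = 3 \left(-10 + 12\right) = 3 \cdot 2 = 6$)
$K{\left(E,j \right)} = 12$
$\frac{l + 3343}{K{\left(6,-9 \right)} + 4477} = \frac{6 + 3343}{12 + 4477} = \frac{3349}{4489}$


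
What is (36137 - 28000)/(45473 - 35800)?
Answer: 8137/9673 ≈ 0.84121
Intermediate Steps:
(36137 - 28000)/(45473 - 35800) = 8137/9673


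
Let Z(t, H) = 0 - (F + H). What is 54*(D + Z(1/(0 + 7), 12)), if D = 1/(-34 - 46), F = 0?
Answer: -25947/40 ≈ -648.67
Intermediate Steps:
D = -1/80 (D = 1/(-80) = -1/80 ≈ -0.012500)
Z(t, H) = -H (Z(t, H) = 0 - (0 + H) = 0 - H = -H)
54*(D + Z(1/(0 + 7), 12)) = 54*(-1/80 - 1*12) = 54*(-1/80 - 12) = 54*(-961/80) = -25947/40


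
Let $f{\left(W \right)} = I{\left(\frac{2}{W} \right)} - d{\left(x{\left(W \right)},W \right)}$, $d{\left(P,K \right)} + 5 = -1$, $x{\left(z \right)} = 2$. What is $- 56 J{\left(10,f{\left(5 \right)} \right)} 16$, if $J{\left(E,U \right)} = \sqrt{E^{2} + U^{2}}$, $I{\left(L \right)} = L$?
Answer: $- \frac{1792 \sqrt{881}}{5} \approx -10638.0$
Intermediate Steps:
$d{\left(P,K \right)} = -6$ ($d{\left(P,K \right)} = -5 - 1 = -6$)
$f{\left(W \right)} = 6 + \frac{2}{W}$ ($f{\left(W \right)} = \frac{2}{W} - -6 = \frac{2}{W} + 6 = 6 + \frac{2}{W}$)
$- 56 J{\left(10,f{\left(5 \right)} \right)} 16 = - 56 \sqrt{10^{2} + \left(6 + \frac{2}{5}\right)^{2}} \cdot 16 = - 56 \sqrt{100 + \left(6 + 2 \cdot \frac{1}{5}\right)^{2}} \cdot 16 = - 56 \sqrt{100 + \left(6 + \frac{2}{5}\right)^{2}} \cdot 16 = - 56 \sqrt{100 + \left(\frac{32}{5}\right)^{2}} \cdot 16 = - 56 \sqrt{100 + \frac{1024}{25}} \cdot 16 = - 56 \sqrt{\frac{3524}{25}} \cdot 16 = - 56 \frac{2 \sqrt{881}}{5} \cdot 16 = - \frac{112 \sqrt{881}}{5} \cdot 16 = - \frac{1792 \sqrt{881}}{5}$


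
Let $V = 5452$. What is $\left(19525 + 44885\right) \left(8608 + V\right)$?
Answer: $905604600$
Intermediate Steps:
$\left(19525 + 44885\right) \left(8608 + V\right) = \left(19525 + 44885\right) \left(8608 + 5452\right) = 64410 \cdot 14060 = 905604600$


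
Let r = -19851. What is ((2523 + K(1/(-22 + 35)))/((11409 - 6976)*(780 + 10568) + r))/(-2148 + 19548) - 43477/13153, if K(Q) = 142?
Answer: -83607082576441/25293464547720 ≈ -3.3055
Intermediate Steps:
((2523 + K(1/(-22 + 35)))/((11409 - 6976)*(780 + 10568) + r))/(-2148 + 19548) - 43477/13153 = ((2523 + 142)/((11409 - 6976)*(780 + 10568) - 19851))/(-2148 + 19548) - 43477/13153 = (2665/(4433*11348 - 19851))/17400 - 43477*1/13153 = (2665/(50305684 - 19851))*(1/17400) - 6211/1879 = (2665/50285833)*(1/17400) - 6211/1879 = (2665*(1/50285833))*(1/17400) - 6211/1879 = (205/3868141)*(1/17400) - 6211/1879 = 41/13461130680 - 6211/1879 = -83607082576441/25293464547720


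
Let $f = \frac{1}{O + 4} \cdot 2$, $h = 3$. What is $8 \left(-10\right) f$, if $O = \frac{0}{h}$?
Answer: $-40$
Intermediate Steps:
$O = 0$ ($O = \frac{0}{3} = 0 \cdot \frac{1}{3} = 0$)
$f = \frac{1}{2}$ ($f = \frac{1}{0 + 4} \cdot 2 = \frac{1}{4} \cdot 2 = \frac{1}{2} \approx 0.5$)
$8 \left(-10\right) f = 8 \left(-10\right) \frac{1}{2} = \left(-80\right) \frac{1}{2} = -40$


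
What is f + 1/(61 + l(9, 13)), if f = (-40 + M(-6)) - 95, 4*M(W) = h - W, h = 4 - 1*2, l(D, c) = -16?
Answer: -5984/45 ≈ -132.98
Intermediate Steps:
h = 2 (h = 4 - 2 = 2)
M(W) = 1/2 - W/4 (M(W) = (2 - W)/4 = 1/2 - W/4)
f = -133 (f = (-40 + (1/2 - 1/4*(-6))) - 95 = (-40 + (1/2 + 3/2)) - 95 = (-40 + 2) - 95 = -38 - 95 = -133)
f + 1/(61 + l(9, 13)) = -133 + 1/(61 - 16) = -133 + 1/45 = -5984/45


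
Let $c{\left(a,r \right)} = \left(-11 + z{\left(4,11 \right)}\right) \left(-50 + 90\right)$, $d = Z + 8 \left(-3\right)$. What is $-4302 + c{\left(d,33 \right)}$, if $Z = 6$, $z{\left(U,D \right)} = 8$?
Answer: $-4422$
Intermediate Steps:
$d = -18$ ($d = 6 + 8 \left(-3\right) = 6 - 24 = -18$)
$c{\left(a,r \right)} = -120$ ($c{\left(a,r \right)} = \left(-11 + 8\right) \left(-50 + 90\right) = \left(-3\right) 40 = -120$)
$-4302 + c{\left(d,33 \right)} = -4302 - 120 = -4422$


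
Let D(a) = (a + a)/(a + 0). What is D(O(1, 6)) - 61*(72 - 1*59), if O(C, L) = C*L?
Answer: -791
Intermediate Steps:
D(a) = 2 (D(a) = (2*a)/a = 2)
D(O(1, 6)) - 61*(72 - 1*59) = 2 - 61*(72 - 1*59) = 2 - 61*(72 - 59) = 2 - 61*13 = 2 - 793 = -791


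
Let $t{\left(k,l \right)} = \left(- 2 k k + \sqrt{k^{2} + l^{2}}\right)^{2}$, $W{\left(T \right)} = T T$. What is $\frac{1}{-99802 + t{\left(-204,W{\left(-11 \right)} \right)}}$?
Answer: $\frac{2309174093}{15996335343253036923} + \frac{18496 \sqrt{56257}}{5332111781084345641} \approx 1.4518 \cdot 10^{-10}$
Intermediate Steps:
$W{\left(T \right)} = T^{2}$
$t{\left(k,l \right)} = \left(\sqrt{k^{2} + l^{2}} - 2 k^{2}\right)^{2}$ ($t{\left(k,l \right)} = \left(- 2 k^{2} + \sqrt{k^{2} + l^{2}}\right)^{2} = \left(\sqrt{k^{2} + l^{2}} - 2 k^{2}\right)^{2}$)
$\frac{1}{-99802 + t{\left(-204,W{\left(-11 \right)} \right)}} = \frac{1}{-99802 + \left(- \sqrt{\left(-204\right)^{2} + \left(\left(-11\right)^{2}\right)^{2}} + 2 \left(-204\right)^{2}\right)^{2}} = \frac{1}{-99802 + \left(- \sqrt{41616 + 121^{2}} + 2 \cdot 41616\right)^{2}} = \frac{1}{-99802 + \left(- \sqrt{41616 + 14641} + 83232\right)^{2}} = \frac{1}{-99802 + \left(- \sqrt{56257} + 83232\right)^{2}} = \frac{1}{-99802 + \left(83232 - \sqrt{56257}\right)^{2}}$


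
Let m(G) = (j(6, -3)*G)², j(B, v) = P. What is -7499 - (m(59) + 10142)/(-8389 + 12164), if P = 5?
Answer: -28405892/3775 ≈ -7524.7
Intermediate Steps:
j(B, v) = 5
m(G) = 25*G² (m(G) = (5*G)² = 25*G²)
-7499 - (m(59) + 10142)/(-8389 + 12164) = -7499 - (25*59² + 10142)/(-8389 + 12164) = -7499 - (25*3481 + 10142)/3775 = -7499 - (87025 + 10142)/3775 = -7499 - 97167/3775 = -28405892/3775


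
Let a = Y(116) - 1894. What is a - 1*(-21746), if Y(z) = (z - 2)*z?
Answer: 33076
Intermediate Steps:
Y(z) = z*(-2 + z) (Y(z) = (-2 + z)*z = z*(-2 + z))
a = 11330 (a = 116*(-2 + 116) - 1894 = 116*114 - 1894 = 13224 - 1894 = 11330)
a - 1*(-21746) = 11330 - 1*(-21746) = 11330 + 21746 = 33076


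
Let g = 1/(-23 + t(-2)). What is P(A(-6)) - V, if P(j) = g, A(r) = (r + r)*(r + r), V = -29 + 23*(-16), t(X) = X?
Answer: 9924/25 ≈ 396.96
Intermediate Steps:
V = -397 (V = -29 - 368 = -397)
A(r) = 4*r² (A(r) = (2*r)*(2*r) = 4*r²)
g = -1/25 (g = 1/(-23 - 2) = 1/(-25) = -1/25 ≈ -0.040000)
P(j) = -1/25
P(A(-6)) - V = -1/25 - 1*(-397) = -1/25 + 397 = 9924/25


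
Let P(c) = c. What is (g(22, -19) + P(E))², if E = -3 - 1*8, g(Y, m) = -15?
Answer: 676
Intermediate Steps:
E = -11 (E = -3 - 8 = -11)
(g(22, -19) + P(E))² = (-15 - 11)² = (-26)² = 676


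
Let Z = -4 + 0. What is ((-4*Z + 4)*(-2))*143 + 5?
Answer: -5715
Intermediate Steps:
Z = -4
((-4*Z + 4)*(-2))*143 + 5 = ((-4*(-4) + 4)*(-2))*143 + 5 = ((16 + 4)*(-2))*143 + 5 = (20*(-2))*143 + 5 = -40*143 + 5 = -5720 + 5 = -5715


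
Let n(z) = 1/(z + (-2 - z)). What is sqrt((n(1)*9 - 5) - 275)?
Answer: I*sqrt(1138)/2 ≈ 16.867*I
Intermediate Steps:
n(z) = -1/2 (n(z) = 1/(-2) = -1/2)
sqrt((n(1)*9 - 5) - 275) = sqrt((-1/2*9 - 5) - 275) = sqrt((-9/2 - 5) - 275) = sqrt(-19/2 - 275) = sqrt(-569/2) = I*sqrt(1138)/2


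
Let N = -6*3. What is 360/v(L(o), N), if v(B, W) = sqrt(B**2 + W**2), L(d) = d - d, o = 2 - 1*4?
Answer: 20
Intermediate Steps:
o = -2 (o = 2 - 4 = -2)
L(d) = 0
N = -18
360/v(L(o), N) = 360/(sqrt(0**2 + (-18)**2)) = 360/(sqrt(0 + 324)) = 360/(sqrt(324)) = 360/18 = 360*(1/18) = 20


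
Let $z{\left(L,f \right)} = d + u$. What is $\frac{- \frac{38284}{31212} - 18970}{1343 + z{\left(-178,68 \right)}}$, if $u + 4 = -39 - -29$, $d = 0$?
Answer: $- \frac{8707793}{610011} \approx -14.275$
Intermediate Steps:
$u = -14$ ($u = -4 - 10 = -14$)
$z{\left(L,f \right)} = -14$ ($z{\left(L,f \right)} = 0 - 14 = -14$)
$\frac{- \frac{38284}{31212} - 18970}{1343 + z{\left(-178,68 \right)}} = \frac{- \frac{38284}{31212} - 18970}{1343 - 14} = \frac{\left(-38284\right) \frac{1}{31212} - 18970}{1329} = \left(- \frac{563}{459} - 18970\right) \frac{1}{1329} = \left(- \frac{8707793}{459}\right) \frac{1}{1329} = - \frac{8707793}{610011}$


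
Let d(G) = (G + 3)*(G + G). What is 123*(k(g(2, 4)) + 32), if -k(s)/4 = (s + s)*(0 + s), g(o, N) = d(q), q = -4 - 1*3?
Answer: -3081888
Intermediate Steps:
q = -7 (q = -4 - 3 = -7)
d(G) = 2*G*(3 + G) (d(G) = (3 + G)*(2*G) = 2*G*(3 + G))
g(o, N) = 56 (g(o, N) = 2*(-7)*(3 - 7) = 2*(-7)*(-4) = 56)
k(s) = -8*s² (k(s) = -4*(s + s)*(0 + s) = -4*2*s*s = -8*s²)
123*(k(g(2, 4)) + 32) = 123*(-8*56² + 32) = 123*(-8*3136 + 32) = 123*(-25088 + 32) = 123*(-25056) = -3081888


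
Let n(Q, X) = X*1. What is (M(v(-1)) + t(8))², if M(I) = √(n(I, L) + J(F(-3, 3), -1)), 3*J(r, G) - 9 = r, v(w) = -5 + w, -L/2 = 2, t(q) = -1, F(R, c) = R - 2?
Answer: (3 - 2*I*√6)²/9 ≈ -1.6667 - 3.266*I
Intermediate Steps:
F(R, c) = -2 + R
L = -4 (L = -2*2 = -4)
n(Q, X) = X
J(r, G) = 3 + r/3
M(I) = 2*I*√6/3 (M(I) = √(-4 + (3 + (-2 - 3)/3)) = √(-4 + (3 + (⅓)*(-5))) = √(-4 + (3 - 5/3)) = √(-4 + 4/3) = √(-8/3) = 2*I*√6/3)
(M(v(-1)) + t(8))² = (2*I*√6/3 - 1)² = (-1 + 2*I*√6/3)²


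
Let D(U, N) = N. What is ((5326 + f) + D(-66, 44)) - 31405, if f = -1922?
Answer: -27957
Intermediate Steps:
((5326 + f) + D(-66, 44)) - 31405 = ((5326 - 1922) + 44) - 31405 = (3404 + 44) - 31405 = 3448 - 31405 = -27957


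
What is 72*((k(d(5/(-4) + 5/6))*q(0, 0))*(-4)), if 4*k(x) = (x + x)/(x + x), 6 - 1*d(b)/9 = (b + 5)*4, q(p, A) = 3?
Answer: -216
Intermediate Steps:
d(b) = -126 - 36*b (d(b) = 54 - 9*(b + 5)*4 = 54 - 9*(5 + b)*4 = 54 - 9*(20 + 4*b) = 54 + (-180 - 36*b) = -126 - 36*b)
k(x) = ¼ (k(x) = ((x + x)/(x + x))/4 = ((2*x)/((2*x)))/4 = ((2*x)*(1/(2*x)))/4 = (¼)*1 = ¼)
72*((k(d(5/(-4) + 5/6))*q(0, 0))*(-4)) = 72*(((¼)*3)*(-4)) = 72*((¾)*(-4)) = 72*(-3) = -216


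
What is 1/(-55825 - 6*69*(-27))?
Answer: -1/44647 ≈ -2.2398e-5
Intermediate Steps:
1/(-55825 - 6*69*(-27)) = 1/(-55825 - 414*(-27)) = 1/(-55825 + 11178) = 1/(-44647) = -1/44647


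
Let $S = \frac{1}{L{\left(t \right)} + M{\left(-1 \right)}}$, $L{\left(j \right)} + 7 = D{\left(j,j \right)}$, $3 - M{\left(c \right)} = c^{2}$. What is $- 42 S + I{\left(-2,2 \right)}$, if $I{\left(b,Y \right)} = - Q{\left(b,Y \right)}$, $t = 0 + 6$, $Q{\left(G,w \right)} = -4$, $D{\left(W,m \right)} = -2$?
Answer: $10$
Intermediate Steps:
$M{\left(c \right)} = 3 - c^{2}$
$t = 6$
$I{\left(b,Y \right)} = 4$ ($I{\left(b,Y \right)} = \left(-1\right) \left(-4\right) = 4$)
$L{\left(j \right)} = -9$ ($L{\left(j \right)} = -7 - 2 = -9$)
$S = - \frac{1}{7}$ ($S = \frac{1}{-9 + \left(3 - \left(-1\right)^{2}\right)} = \frac{1}{-9 + \left(3 - 1\right)} = \frac{1}{-9 + 2} = \frac{1}{-7} = - \frac{1}{7} \approx -0.14286$)
$- 42 S + I{\left(-2,2 \right)} = \left(-42\right) \left(- \frac{1}{7}\right) + 4 = 6 + 4 = 10$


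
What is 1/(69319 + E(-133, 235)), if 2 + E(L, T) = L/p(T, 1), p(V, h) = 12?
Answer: 12/831671 ≈ 1.4429e-5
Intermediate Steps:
E(L, T) = -2 + L/12
1/(69319 + E(-133, 235)) = 1/(69319 + (-2 + (1/12)*(-133))) = 1/(69319 + (-2 - 133/12)) = 1/(69319 - 157/12) = 1/(831671/12) = 12/831671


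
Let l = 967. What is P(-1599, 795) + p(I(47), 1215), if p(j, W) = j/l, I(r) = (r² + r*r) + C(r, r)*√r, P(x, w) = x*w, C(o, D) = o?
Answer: -1229250817/967 + 47*√47/967 ≈ -1.2712e+6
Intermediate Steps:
P(x, w) = w*x
I(r) = r^(3/2) + 2*r² (I(r) = (r² + r*r) + r*√r = (r² + r²) + r^(3/2) = 2*r² + r^(3/2) = r^(3/2) + 2*r²)
p(j, W) = j/967
P(-1599, 795) + p(I(47), 1215) = 795*(-1599) + (47^(3/2) + 2*47²)/967 = -1271205 + (47*√47 + 2*2209)/967 = -1271205 + (47*√47 + 4418)/967 = -1271205 + (4418 + 47*√47)/967 = -1271205 + (4418/967 + 47*√47/967) = -1229250817/967 + 47*√47/967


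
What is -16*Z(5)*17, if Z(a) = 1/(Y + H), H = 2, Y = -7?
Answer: 272/5 ≈ 54.400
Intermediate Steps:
Z(a) = -1/5 (Z(a) = 1/(-7 + 2) = 1/(-5) = -1/5)
-16*Z(5)*17 = -16*(-1/5)*17 = (16/5)*17 = 272/5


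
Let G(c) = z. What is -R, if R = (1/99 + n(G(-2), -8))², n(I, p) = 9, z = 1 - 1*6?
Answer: -795664/9801 ≈ -81.182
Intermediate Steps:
z = -5 (z = 1 - 6 = -5)
G(c) = -5
R = 795664/9801 (R = (1/99 + 9)² = (892/99)² = 795664/9801 ≈ 81.182)
-R = -1*795664/9801 = -795664/9801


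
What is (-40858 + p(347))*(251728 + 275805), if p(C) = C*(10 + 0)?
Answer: -19723403804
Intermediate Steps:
p(C) = 10*C (p(C) = C*10 = 10*C)
(-40858 + p(347))*(251728 + 275805) = (-40858 + 10*347)*(251728 + 275805) = (-40858 + 3470)*527533 = -37388*527533 = -19723403804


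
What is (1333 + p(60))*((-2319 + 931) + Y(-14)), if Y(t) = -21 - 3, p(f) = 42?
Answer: -1941500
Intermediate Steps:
Y(t) = -24
(1333 + p(60))*((-2319 + 931) + Y(-14)) = (1333 + 42)*((-2319 + 931) - 24) = 1375*(-1388 - 24) = 1375*(-1412) = -1941500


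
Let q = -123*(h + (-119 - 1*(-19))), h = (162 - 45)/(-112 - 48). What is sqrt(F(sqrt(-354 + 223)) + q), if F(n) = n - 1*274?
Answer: sqrt(19385510 + 1600*I*sqrt(131))/40 ≈ 110.07 + 0.051991*I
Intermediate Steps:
h = -117/160 (h = 117/(-160) = 117*(-1/160) = -117/160 ≈ -0.73125)
F(n) = -274 + n (F(n) = n - 274 = -274 + n)
q = 1982391/160 (q = -123*(-117/160 + (-119 - 1*(-19))) = -123*(-117/160 + (-119 + 19)) = -123*(-117/160 - 100) = -123*(-16117/160) = 1982391/160 ≈ 12390.)
sqrt(F(sqrt(-354 + 223)) + q) = sqrt((-274 + sqrt(-354 + 223)) + 1982391/160) = sqrt((-274 + sqrt(-131)) + 1982391/160) = sqrt((-274 + I*sqrt(131)) + 1982391/160) = sqrt(1938551/160 + I*sqrt(131))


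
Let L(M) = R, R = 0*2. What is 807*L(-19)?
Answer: 0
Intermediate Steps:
R = 0
L(M) = 0
807*L(-19) = 807*0 = 0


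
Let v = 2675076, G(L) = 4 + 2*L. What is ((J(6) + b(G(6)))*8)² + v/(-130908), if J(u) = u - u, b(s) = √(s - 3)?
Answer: 8853365/10909 ≈ 811.57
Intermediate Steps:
b(s) = √(-3 + s)
J(u) = 0
((J(6) + b(G(6)))*8)² + v/(-130908) = ((0 + √(-3 + (4 + 2*6)))*8)² + 2675076/(-130908) = ((0 + √(-3 + (4 + 12)))*8)² + 2675076*(-1/130908) = ((0 + √(-3 + 16))*8)² - 222923/10909 = ((0 + √13)*8)² - 222923/10909 = (√13*8)² - 222923/10909 = (8*√13)² - 222923/10909 = 832 - 222923/10909 = 8853365/10909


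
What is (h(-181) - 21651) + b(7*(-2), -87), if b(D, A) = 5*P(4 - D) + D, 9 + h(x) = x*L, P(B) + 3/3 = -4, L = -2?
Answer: -21337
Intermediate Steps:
P(B) = -5 (P(B) = -1 - 4 = -5)
h(x) = -9 - 2*x (h(x) = -9 + x*(-2) = -9 - 2*x)
b(D, A) = -25 + D (b(D, A) = 5*(-5) + D = -25 + D)
(h(-181) - 21651) + b(7*(-2), -87) = ((-9 - 2*(-181)) - 21651) + (-25 + 7*(-2)) = ((-9 + 362) - 21651) + (-25 - 14) = (353 - 21651) - 39 = -21298 - 39 = -21337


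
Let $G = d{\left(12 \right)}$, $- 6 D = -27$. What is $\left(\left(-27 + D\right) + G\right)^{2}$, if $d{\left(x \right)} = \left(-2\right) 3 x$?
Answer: $\frac{35721}{4} \approx 8930.3$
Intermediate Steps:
$D = \frac{9}{2}$ ($D = \left(- \frac{1}{6}\right) \left(-27\right) = \frac{9}{2} \approx 4.5$)
$d{\left(x \right)} = - 6 x$
$G = -72$ ($G = \left(-6\right) 12 = -72$)
$\left(\left(-27 + D\right) + G\right)^{2} = \left(\left(-27 + \frac{9}{2}\right) - 72\right)^{2} = \left(- \frac{45}{2} - 72\right)^{2} = \left(- \frac{189}{2}\right)^{2} = \frac{35721}{4}$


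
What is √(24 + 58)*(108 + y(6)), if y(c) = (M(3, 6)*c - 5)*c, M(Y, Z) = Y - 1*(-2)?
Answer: 258*√82 ≈ 2336.3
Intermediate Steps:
M(Y, Z) = 2 + Y (M(Y, Z) = Y + 2 = 2 + Y)
y(c) = c*(-5 + 5*c) (y(c) = ((2 + 3)*c - 5)*c = (5*c - 5)*c = (-5 + 5*c)*c = c*(-5 + 5*c))
√(24 + 58)*(108 + y(6)) = √(24 + 58)*(108 + 5*6*(-1 + 6)) = √82*(108 + 5*6*5) = √82*(108 + 150) = √82*258 = 258*√82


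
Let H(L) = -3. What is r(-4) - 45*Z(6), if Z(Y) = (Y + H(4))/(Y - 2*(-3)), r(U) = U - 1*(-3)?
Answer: -49/4 ≈ -12.250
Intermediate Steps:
r(U) = 3 + U (r(U) = U + 3 = 3 + U)
Z(Y) = (-3 + Y)/(6 + Y) (Z(Y) = (Y - 3)/(Y - 2*(-3)) = (-3 + Y)/(Y + 6) = (-3 + Y)/(6 + Y))
r(-4) - 45*Z(6) = (3 - 4) - 45*(-3 + 6)/(6 + 6) = -1 - 45*3/12 = -1 - 15*3/4 = -1 - 45*1/4 = -1 - 45/4 = -49/4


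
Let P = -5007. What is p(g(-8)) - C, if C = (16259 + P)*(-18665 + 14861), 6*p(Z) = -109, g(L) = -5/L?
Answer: 256815539/6 ≈ 4.2803e+7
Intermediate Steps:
p(Z) = -109/6 (p(Z) = (⅙)*(-109) = -109/6)
C = -42802608 (C = (16259 - 5007)*(-18665 + 14861) = 11252*(-3804) = -42802608)
p(g(-8)) - C = -109/6 - 1*(-42802608) = -109/6 + 42802608 = 256815539/6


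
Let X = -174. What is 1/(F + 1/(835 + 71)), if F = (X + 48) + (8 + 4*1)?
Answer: -906/103283 ≈ -0.0087720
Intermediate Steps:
F = -114 (F = (-174 + 48) + (8 + 4*1) = -126 + (8 + 4) = -126 + 12 = -114)
1/(F + 1/(835 + 71)) = 1/(-114 + 1/(835 + 71)) = 1/(-114 + 1/906) = 1/(-103283/906) = -906/103283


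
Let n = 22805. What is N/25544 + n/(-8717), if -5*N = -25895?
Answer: -537385577/222667048 ≈ -2.4134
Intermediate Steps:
N = 5179 (N = -⅕*(-25895) = 5179)
N/25544 + n/(-8717) = 5179/25544 + 22805/(-8717) = 5179*(1/25544) + 22805*(-1/8717) = 5179/25544 - 22805/8717 = -537385577/222667048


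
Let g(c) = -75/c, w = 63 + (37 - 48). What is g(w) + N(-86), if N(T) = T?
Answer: -4547/52 ≈ -87.442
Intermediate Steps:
w = 52 (w = 63 - 11 = 52)
g(w) + N(-86) = -75/52 - 86 = -4547/52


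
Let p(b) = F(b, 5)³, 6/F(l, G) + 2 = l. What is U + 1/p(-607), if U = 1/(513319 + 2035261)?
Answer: -5329989985913/5097160 ≈ -1.0457e+6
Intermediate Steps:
F(l, G) = 6/(-2 + l)
U = 1/2548580 ≈ 3.9238e-7
p(b) = 216/(-2 + b)³ (p(b) = (6/(-2 + b))³ = 216/(-2 + b)³)
U + 1/p(-607) = 1/2548580 + 1/(216/(-2 - 607)³) = 1/2548580 + 1/(216/(-609)³) = 1/2548580 + 1/(216*(-1/225866529)) = 1/2548580 + 1/(-8/8365427) = 1/2548580 - 8365427/8 = -5329989985913/5097160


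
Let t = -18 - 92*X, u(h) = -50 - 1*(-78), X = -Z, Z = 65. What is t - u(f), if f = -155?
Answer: 5934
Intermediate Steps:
X = -65 (X = -1*65 = -65)
u(h) = 28 (u(h) = -50 + 78 = 28)
t = 5962 (t = -18 - 92*(-65) = -18 + 5980 = 5962)
t - u(f) = 5962 - 1*28 = 5962 - 28 = 5934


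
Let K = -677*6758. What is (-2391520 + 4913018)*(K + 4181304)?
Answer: -993122245276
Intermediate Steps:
K = -4575166
(-2391520 + 4913018)*(K + 4181304) = (-2391520 + 4913018)*(-4575166 + 4181304) = 2521498*(-393862) = -993122245276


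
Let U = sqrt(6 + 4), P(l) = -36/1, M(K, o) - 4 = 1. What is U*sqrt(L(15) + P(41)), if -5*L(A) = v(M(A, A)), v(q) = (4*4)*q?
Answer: 2*I*sqrt(130) ≈ 22.803*I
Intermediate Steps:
M(K, o) = 5 (M(K, o) = 4 + 1 = 5)
v(q) = 16*q
L(A) = -16 (L(A) = -16*5/5 = -1/5*80 = -16)
P(l) = -36 (P(l) = -36*1 = -36)
U = sqrt(10) ≈ 3.1623
U*sqrt(L(15) + P(41)) = sqrt(10)*sqrt(-16 - 36) = sqrt(10)*sqrt(-52) = sqrt(10)*(2*I*sqrt(13)) = 2*I*sqrt(130)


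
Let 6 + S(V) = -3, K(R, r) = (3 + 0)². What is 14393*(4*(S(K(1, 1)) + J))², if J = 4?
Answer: 5757200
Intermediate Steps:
K(R, r) = 9 (K(R, r) = 3² = 9)
S(V) = -9 (S(V) = -6 - 3 = -9)
14393*(4*(S(K(1, 1)) + J))² = 14393*(4*(-9 + 4))² = 14393*(4*(-5))² = 14393*(-20)² = 14393*400 = 5757200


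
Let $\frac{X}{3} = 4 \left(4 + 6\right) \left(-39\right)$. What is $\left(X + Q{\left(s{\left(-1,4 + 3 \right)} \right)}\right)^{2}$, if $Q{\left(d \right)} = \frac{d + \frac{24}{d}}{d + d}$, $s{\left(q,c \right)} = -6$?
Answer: $\frac{788205625}{36} \approx 2.1895 \cdot 10^{7}$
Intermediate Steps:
$X = -4680$ ($X = 3 \cdot 4 \left(4 + 6\right) \left(-39\right) = 3 \cdot 4 \cdot 10 \left(-39\right) = 3 \cdot 40 \left(-39\right) = 3 \left(-1560\right) = -4680$)
$Q{\left(d \right)} = \frac{d + \frac{24}{d}}{2 d}$
$\left(X + Q{\left(s{\left(-1,4 + 3 \right)} \right)}\right)^{2} = \left(-4680 + \left(\frac{1}{2} + \frac{12}{36}\right)\right)^{2} = \left(-4680 + \left(\frac{1}{2} + 12 \cdot \frac{1}{36}\right)\right)^{2} = \left(-4680 + \left(\frac{1}{2} + \frac{1}{3}\right)\right)^{2} = \left(-4680 + \frac{5}{6}\right)^{2} = \left(- \frac{28075}{6}\right)^{2} = \frac{788205625}{36}$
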